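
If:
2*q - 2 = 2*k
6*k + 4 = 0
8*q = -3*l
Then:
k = -2/3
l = -8/9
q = 1/3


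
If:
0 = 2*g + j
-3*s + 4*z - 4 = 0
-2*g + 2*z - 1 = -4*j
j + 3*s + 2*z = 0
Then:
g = 1/28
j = -1/14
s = -3/7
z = 19/28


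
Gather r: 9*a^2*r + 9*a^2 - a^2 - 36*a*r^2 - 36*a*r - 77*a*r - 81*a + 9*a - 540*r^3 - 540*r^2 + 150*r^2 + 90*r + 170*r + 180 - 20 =8*a^2 - 72*a - 540*r^3 + r^2*(-36*a - 390) + r*(9*a^2 - 113*a + 260) + 160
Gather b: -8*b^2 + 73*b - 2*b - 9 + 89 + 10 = -8*b^2 + 71*b + 90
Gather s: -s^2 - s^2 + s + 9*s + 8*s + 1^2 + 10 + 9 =-2*s^2 + 18*s + 20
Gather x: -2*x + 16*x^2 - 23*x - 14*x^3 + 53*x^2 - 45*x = -14*x^3 + 69*x^2 - 70*x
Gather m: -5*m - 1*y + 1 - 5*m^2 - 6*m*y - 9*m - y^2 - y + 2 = -5*m^2 + m*(-6*y - 14) - y^2 - 2*y + 3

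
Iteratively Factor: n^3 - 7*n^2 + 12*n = (n - 4)*(n^2 - 3*n) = (n - 4)*(n - 3)*(n)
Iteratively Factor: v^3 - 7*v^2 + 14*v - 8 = (v - 2)*(v^2 - 5*v + 4) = (v - 2)*(v - 1)*(v - 4)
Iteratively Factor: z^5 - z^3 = (z)*(z^4 - z^2) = z*(z - 1)*(z^3 + z^2) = z^2*(z - 1)*(z^2 + z) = z^2*(z - 1)*(z + 1)*(z)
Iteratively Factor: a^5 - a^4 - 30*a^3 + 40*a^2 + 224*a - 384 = (a + 4)*(a^4 - 5*a^3 - 10*a^2 + 80*a - 96) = (a - 2)*(a + 4)*(a^3 - 3*a^2 - 16*a + 48) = (a - 2)*(a + 4)^2*(a^2 - 7*a + 12) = (a - 3)*(a - 2)*(a + 4)^2*(a - 4)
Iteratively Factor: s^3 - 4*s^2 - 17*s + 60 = (s + 4)*(s^2 - 8*s + 15) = (s - 3)*(s + 4)*(s - 5)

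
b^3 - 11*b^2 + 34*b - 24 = (b - 6)*(b - 4)*(b - 1)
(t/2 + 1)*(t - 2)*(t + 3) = t^3/2 + 3*t^2/2 - 2*t - 6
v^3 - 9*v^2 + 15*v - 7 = (v - 7)*(v - 1)^2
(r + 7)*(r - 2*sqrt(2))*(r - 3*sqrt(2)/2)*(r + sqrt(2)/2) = r^4 - 3*sqrt(2)*r^3 + 7*r^3 - 21*sqrt(2)*r^2 + 5*r^2/2 + 3*sqrt(2)*r + 35*r/2 + 21*sqrt(2)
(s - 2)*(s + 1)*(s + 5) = s^3 + 4*s^2 - 7*s - 10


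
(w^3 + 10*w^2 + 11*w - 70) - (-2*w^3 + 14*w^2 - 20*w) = 3*w^3 - 4*w^2 + 31*w - 70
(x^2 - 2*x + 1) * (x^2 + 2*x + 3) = x^4 - 4*x + 3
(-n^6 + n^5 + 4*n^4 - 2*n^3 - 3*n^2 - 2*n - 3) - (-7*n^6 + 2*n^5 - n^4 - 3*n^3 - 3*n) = 6*n^6 - n^5 + 5*n^4 + n^3 - 3*n^2 + n - 3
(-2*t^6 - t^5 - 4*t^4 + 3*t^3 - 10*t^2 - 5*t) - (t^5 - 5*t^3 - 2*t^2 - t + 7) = -2*t^6 - 2*t^5 - 4*t^4 + 8*t^3 - 8*t^2 - 4*t - 7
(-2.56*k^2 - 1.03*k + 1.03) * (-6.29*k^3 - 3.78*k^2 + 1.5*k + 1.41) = 16.1024*k^5 + 16.1555*k^4 - 6.4253*k^3 - 9.048*k^2 + 0.0927*k + 1.4523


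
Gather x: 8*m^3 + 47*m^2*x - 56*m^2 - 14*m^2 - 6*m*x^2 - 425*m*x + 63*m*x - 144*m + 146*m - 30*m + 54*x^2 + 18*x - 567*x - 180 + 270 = 8*m^3 - 70*m^2 - 28*m + x^2*(54 - 6*m) + x*(47*m^2 - 362*m - 549) + 90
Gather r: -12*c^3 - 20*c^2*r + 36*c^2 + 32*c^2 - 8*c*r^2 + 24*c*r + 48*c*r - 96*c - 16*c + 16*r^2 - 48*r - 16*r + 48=-12*c^3 + 68*c^2 - 112*c + r^2*(16 - 8*c) + r*(-20*c^2 + 72*c - 64) + 48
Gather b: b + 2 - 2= b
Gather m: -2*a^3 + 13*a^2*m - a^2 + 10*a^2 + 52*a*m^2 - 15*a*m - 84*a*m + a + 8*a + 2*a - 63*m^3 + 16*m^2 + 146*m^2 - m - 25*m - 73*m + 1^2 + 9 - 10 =-2*a^3 + 9*a^2 + 11*a - 63*m^3 + m^2*(52*a + 162) + m*(13*a^2 - 99*a - 99)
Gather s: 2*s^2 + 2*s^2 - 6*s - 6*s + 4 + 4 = 4*s^2 - 12*s + 8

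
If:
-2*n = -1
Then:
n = 1/2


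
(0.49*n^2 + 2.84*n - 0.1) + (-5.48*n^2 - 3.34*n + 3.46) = -4.99*n^2 - 0.5*n + 3.36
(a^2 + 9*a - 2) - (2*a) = a^2 + 7*a - 2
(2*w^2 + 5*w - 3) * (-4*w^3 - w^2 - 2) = -8*w^5 - 22*w^4 + 7*w^3 - w^2 - 10*w + 6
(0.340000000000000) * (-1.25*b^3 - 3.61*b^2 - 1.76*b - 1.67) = -0.425*b^3 - 1.2274*b^2 - 0.5984*b - 0.5678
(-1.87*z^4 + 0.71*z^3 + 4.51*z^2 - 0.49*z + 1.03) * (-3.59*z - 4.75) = 6.7133*z^5 + 6.3336*z^4 - 19.5634*z^3 - 19.6634*z^2 - 1.3702*z - 4.8925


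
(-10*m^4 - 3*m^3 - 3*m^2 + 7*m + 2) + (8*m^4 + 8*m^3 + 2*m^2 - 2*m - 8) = -2*m^4 + 5*m^3 - m^2 + 5*m - 6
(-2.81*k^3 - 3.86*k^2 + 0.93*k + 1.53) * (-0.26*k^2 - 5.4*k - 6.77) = 0.7306*k^5 + 16.1776*k^4 + 39.6259*k^3 + 20.7124*k^2 - 14.5581*k - 10.3581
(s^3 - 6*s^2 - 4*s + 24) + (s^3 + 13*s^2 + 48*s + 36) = 2*s^3 + 7*s^2 + 44*s + 60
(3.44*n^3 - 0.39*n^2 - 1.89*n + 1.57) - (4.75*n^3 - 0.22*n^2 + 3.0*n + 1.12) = -1.31*n^3 - 0.17*n^2 - 4.89*n + 0.45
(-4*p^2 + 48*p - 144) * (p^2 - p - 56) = -4*p^4 + 52*p^3 + 32*p^2 - 2544*p + 8064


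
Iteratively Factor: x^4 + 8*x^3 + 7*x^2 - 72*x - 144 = (x - 3)*(x^3 + 11*x^2 + 40*x + 48) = (x - 3)*(x + 4)*(x^2 + 7*x + 12) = (x - 3)*(x + 3)*(x + 4)*(x + 4)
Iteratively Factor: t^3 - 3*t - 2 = (t + 1)*(t^2 - t - 2) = (t + 1)^2*(t - 2)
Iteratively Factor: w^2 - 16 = (w + 4)*(w - 4)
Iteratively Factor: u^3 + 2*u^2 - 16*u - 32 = (u - 4)*(u^2 + 6*u + 8) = (u - 4)*(u + 4)*(u + 2)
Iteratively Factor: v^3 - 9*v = (v + 3)*(v^2 - 3*v) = v*(v + 3)*(v - 3)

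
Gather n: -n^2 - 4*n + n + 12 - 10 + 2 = -n^2 - 3*n + 4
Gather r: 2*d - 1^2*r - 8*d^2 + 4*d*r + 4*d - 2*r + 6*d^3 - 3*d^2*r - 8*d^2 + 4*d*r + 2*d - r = 6*d^3 - 16*d^2 + 8*d + r*(-3*d^2 + 8*d - 4)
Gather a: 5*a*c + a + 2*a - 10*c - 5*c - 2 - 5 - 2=a*(5*c + 3) - 15*c - 9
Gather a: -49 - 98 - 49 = -196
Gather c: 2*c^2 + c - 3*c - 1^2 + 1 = 2*c^2 - 2*c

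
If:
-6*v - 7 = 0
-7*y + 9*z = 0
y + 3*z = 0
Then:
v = -7/6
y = 0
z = 0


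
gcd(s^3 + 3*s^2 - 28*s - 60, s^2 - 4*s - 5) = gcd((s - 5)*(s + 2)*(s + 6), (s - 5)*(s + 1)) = s - 5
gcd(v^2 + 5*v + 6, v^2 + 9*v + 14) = v + 2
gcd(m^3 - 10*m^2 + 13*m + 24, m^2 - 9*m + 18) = m - 3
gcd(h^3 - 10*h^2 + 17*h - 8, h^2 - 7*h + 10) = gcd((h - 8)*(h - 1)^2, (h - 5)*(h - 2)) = 1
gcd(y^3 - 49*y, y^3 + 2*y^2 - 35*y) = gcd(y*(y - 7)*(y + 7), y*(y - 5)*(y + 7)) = y^2 + 7*y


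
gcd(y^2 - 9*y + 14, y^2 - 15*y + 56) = y - 7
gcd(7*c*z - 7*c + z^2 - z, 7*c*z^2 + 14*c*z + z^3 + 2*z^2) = 7*c + z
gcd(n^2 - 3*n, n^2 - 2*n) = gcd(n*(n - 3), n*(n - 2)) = n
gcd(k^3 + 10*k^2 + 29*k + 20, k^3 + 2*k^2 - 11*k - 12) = k^2 + 5*k + 4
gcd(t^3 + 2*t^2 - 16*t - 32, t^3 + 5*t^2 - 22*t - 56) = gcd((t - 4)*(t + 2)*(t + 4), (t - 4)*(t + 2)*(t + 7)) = t^2 - 2*t - 8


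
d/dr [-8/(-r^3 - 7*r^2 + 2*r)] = 8*(-3*r^2 - 14*r + 2)/(r^2*(r^2 + 7*r - 2)^2)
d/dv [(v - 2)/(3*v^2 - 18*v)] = (-v^2 + 4*v - 12)/(3*v^2*(v^2 - 12*v + 36))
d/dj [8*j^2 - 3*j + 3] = 16*j - 3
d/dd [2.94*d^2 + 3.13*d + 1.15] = 5.88*d + 3.13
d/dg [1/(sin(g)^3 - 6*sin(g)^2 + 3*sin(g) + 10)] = 3*(4*sin(g) + cos(g)^2 - 2)*cos(g)/(sin(g)^3 - 6*sin(g)^2 + 3*sin(g) + 10)^2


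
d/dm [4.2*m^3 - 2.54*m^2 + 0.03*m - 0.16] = 12.6*m^2 - 5.08*m + 0.03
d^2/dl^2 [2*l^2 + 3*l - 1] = 4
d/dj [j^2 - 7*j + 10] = 2*j - 7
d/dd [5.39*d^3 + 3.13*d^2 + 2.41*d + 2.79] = 16.17*d^2 + 6.26*d + 2.41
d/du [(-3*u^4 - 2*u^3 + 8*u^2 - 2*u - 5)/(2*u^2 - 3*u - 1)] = (-12*u^5 + 23*u^4 + 24*u^3 - 14*u^2 + 4*u - 13)/(4*u^4 - 12*u^3 + 5*u^2 + 6*u + 1)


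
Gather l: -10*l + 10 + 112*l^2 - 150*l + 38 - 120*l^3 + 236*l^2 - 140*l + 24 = -120*l^3 + 348*l^2 - 300*l + 72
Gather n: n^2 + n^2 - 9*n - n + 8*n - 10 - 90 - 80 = 2*n^2 - 2*n - 180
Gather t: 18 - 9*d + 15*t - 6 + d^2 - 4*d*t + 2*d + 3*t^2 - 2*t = d^2 - 7*d + 3*t^2 + t*(13 - 4*d) + 12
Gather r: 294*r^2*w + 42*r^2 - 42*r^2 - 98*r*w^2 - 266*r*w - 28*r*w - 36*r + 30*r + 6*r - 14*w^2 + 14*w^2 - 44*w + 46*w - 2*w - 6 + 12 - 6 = 294*r^2*w + r*(-98*w^2 - 294*w)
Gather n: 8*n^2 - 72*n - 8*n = 8*n^2 - 80*n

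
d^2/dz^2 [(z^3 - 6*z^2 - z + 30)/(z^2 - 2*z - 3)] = -12/(z^3 + 3*z^2 + 3*z + 1)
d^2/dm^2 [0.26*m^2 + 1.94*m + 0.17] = 0.520000000000000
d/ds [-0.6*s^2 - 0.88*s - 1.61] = -1.2*s - 0.88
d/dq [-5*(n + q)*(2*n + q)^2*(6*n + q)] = -260*n^3 - 380*n^2*q - 165*n*q^2 - 20*q^3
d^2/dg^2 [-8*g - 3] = 0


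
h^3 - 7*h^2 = h^2*(h - 7)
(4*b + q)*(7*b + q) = 28*b^2 + 11*b*q + q^2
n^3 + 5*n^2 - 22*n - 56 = (n - 4)*(n + 2)*(n + 7)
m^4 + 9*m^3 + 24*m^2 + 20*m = m*(m + 2)^2*(m + 5)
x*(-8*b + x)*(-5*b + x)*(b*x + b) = 40*b^3*x^2 + 40*b^3*x - 13*b^2*x^3 - 13*b^2*x^2 + b*x^4 + b*x^3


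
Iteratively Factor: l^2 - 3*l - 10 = (l + 2)*(l - 5)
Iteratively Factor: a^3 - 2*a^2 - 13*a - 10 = (a + 2)*(a^2 - 4*a - 5) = (a - 5)*(a + 2)*(a + 1)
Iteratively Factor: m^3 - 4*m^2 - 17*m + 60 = (m - 5)*(m^2 + m - 12) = (m - 5)*(m + 4)*(m - 3)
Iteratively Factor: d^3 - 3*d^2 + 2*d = (d - 2)*(d^2 - d) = d*(d - 2)*(d - 1)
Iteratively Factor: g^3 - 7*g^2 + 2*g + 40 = (g + 2)*(g^2 - 9*g + 20) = (g - 5)*(g + 2)*(g - 4)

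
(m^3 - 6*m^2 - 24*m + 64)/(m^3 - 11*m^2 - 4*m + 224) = (m - 2)/(m - 7)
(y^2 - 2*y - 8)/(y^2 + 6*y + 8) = (y - 4)/(y + 4)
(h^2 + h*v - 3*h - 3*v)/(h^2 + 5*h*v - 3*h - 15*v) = (h + v)/(h + 5*v)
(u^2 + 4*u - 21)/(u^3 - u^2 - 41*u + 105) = 1/(u - 5)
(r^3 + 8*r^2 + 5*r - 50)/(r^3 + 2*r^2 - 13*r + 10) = (r + 5)/(r - 1)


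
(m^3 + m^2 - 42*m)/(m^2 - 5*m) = (m^2 + m - 42)/(m - 5)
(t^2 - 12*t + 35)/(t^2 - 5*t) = (t - 7)/t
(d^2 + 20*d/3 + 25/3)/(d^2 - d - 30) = (d + 5/3)/(d - 6)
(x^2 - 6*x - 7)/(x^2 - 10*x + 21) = (x + 1)/(x - 3)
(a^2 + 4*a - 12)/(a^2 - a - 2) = (a + 6)/(a + 1)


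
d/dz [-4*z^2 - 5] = -8*z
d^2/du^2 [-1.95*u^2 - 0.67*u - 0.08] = -3.90000000000000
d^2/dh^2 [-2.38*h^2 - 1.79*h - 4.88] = -4.76000000000000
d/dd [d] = 1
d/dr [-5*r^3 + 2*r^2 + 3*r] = -15*r^2 + 4*r + 3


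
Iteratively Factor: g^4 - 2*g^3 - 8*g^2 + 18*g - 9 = (g + 3)*(g^3 - 5*g^2 + 7*g - 3) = (g - 3)*(g + 3)*(g^2 - 2*g + 1) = (g - 3)*(g - 1)*(g + 3)*(g - 1)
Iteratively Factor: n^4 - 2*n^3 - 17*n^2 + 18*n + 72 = (n - 3)*(n^3 + n^2 - 14*n - 24) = (n - 3)*(n + 3)*(n^2 - 2*n - 8) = (n - 4)*(n - 3)*(n + 3)*(n + 2)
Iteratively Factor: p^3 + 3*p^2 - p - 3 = (p + 1)*(p^2 + 2*p - 3) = (p + 1)*(p + 3)*(p - 1)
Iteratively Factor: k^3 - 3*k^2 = (k)*(k^2 - 3*k) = k^2*(k - 3)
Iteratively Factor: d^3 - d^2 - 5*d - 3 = (d + 1)*(d^2 - 2*d - 3) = (d - 3)*(d + 1)*(d + 1)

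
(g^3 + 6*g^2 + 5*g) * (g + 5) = g^4 + 11*g^3 + 35*g^2 + 25*g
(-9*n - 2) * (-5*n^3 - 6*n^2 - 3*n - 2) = 45*n^4 + 64*n^3 + 39*n^2 + 24*n + 4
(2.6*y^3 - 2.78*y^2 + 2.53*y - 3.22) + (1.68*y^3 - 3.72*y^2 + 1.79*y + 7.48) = 4.28*y^3 - 6.5*y^2 + 4.32*y + 4.26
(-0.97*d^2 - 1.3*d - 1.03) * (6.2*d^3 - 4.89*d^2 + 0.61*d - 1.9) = -6.014*d^5 - 3.3167*d^4 - 0.6207*d^3 + 6.0867*d^2 + 1.8417*d + 1.957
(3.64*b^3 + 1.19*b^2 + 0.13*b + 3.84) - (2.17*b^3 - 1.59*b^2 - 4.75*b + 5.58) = 1.47*b^3 + 2.78*b^2 + 4.88*b - 1.74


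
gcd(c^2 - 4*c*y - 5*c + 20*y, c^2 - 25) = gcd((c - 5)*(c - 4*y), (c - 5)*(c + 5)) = c - 5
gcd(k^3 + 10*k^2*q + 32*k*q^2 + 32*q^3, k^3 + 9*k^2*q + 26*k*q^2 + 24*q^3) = k^2 + 6*k*q + 8*q^2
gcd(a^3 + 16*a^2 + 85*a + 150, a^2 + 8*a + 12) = a + 6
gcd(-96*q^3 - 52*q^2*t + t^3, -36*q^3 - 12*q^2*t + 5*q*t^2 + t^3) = 12*q^2 + 8*q*t + t^2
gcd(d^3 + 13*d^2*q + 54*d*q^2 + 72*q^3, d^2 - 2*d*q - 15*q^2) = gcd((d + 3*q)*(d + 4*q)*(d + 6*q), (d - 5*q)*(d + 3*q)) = d + 3*q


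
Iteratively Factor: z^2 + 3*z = (z + 3)*(z)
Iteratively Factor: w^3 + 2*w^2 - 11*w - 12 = (w - 3)*(w^2 + 5*w + 4) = (w - 3)*(w + 4)*(w + 1)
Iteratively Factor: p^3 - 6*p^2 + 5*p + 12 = (p - 3)*(p^2 - 3*p - 4) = (p - 4)*(p - 3)*(p + 1)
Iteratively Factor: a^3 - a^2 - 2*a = (a + 1)*(a^2 - 2*a) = (a - 2)*(a + 1)*(a)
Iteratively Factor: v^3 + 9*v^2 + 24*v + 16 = (v + 4)*(v^2 + 5*v + 4) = (v + 1)*(v + 4)*(v + 4)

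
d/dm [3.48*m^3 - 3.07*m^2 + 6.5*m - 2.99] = 10.44*m^2 - 6.14*m + 6.5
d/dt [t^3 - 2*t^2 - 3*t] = 3*t^2 - 4*t - 3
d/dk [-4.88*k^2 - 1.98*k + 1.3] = -9.76*k - 1.98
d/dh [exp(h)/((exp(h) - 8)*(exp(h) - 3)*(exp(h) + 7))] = 2*(-exp(3*h) + 2*exp(2*h) + 84)*exp(h)/(exp(6*h) - 8*exp(5*h) - 90*exp(4*h) + 760*exp(3*h) + 1465*exp(2*h) - 17808*exp(h) + 28224)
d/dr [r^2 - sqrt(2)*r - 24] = 2*r - sqrt(2)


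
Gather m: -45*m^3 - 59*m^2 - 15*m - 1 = -45*m^3 - 59*m^2 - 15*m - 1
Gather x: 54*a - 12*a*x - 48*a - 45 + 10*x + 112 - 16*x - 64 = 6*a + x*(-12*a - 6) + 3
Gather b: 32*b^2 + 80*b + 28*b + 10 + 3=32*b^2 + 108*b + 13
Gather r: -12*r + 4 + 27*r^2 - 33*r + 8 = 27*r^2 - 45*r + 12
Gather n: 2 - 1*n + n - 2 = 0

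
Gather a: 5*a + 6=5*a + 6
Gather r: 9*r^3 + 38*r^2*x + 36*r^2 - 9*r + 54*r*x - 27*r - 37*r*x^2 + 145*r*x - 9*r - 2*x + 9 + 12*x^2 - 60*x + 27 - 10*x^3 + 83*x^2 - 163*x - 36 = 9*r^3 + r^2*(38*x + 36) + r*(-37*x^2 + 199*x - 45) - 10*x^3 + 95*x^2 - 225*x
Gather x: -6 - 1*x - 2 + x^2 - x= x^2 - 2*x - 8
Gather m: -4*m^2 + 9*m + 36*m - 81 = -4*m^2 + 45*m - 81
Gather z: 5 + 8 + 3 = 16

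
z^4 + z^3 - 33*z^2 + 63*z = z*(z - 3)^2*(z + 7)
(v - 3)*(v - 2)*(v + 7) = v^3 + 2*v^2 - 29*v + 42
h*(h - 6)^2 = h^3 - 12*h^2 + 36*h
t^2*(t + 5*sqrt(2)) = t^3 + 5*sqrt(2)*t^2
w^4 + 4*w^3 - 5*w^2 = w^2*(w - 1)*(w + 5)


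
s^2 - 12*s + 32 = (s - 8)*(s - 4)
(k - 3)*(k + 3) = k^2 - 9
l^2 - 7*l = l*(l - 7)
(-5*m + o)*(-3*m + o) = 15*m^2 - 8*m*o + o^2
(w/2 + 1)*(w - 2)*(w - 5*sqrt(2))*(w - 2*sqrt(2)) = w^4/2 - 7*sqrt(2)*w^3/2 + 8*w^2 + 14*sqrt(2)*w - 40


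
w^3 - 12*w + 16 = (w - 2)^2*(w + 4)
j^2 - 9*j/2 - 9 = (j - 6)*(j + 3/2)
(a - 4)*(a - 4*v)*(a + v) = a^3 - 3*a^2*v - 4*a^2 - 4*a*v^2 + 12*a*v + 16*v^2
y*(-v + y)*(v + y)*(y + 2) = -v^2*y^2 - 2*v^2*y + y^4 + 2*y^3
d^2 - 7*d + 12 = (d - 4)*(d - 3)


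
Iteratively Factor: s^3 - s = (s + 1)*(s^2 - s) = s*(s + 1)*(s - 1)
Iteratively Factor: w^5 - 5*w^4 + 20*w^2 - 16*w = (w + 2)*(w^4 - 7*w^3 + 14*w^2 - 8*w) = (w - 4)*(w + 2)*(w^3 - 3*w^2 + 2*w) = w*(w - 4)*(w + 2)*(w^2 - 3*w + 2) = w*(w - 4)*(w - 1)*(w + 2)*(w - 2)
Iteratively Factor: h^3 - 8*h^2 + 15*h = (h)*(h^2 - 8*h + 15) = h*(h - 3)*(h - 5)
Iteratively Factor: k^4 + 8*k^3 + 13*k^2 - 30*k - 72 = (k + 3)*(k^3 + 5*k^2 - 2*k - 24) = (k + 3)*(k + 4)*(k^2 + k - 6) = (k + 3)^2*(k + 4)*(k - 2)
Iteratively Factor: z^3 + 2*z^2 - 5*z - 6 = (z + 1)*(z^2 + z - 6) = (z + 1)*(z + 3)*(z - 2)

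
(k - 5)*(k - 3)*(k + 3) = k^3 - 5*k^2 - 9*k + 45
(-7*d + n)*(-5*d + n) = 35*d^2 - 12*d*n + n^2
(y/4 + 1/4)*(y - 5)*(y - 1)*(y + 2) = y^4/4 - 3*y^3/4 - 11*y^2/4 + 3*y/4 + 5/2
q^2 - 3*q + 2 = (q - 2)*(q - 1)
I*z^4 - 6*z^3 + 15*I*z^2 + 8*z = z*(z - I)*(z + 8*I)*(I*z + 1)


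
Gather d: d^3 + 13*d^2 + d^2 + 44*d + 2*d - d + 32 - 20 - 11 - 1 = d^3 + 14*d^2 + 45*d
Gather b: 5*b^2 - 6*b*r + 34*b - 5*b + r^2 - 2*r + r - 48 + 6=5*b^2 + b*(29 - 6*r) + r^2 - r - 42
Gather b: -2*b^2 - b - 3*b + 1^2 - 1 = -2*b^2 - 4*b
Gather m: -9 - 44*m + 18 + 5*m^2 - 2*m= 5*m^2 - 46*m + 9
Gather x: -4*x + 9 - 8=1 - 4*x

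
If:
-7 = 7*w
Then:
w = -1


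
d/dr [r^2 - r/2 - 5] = 2*r - 1/2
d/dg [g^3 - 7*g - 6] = 3*g^2 - 7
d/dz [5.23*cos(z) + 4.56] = -5.23*sin(z)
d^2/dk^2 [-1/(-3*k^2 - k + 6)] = 2*(-9*k^2 - 3*k + (6*k + 1)^2 + 18)/(3*k^2 + k - 6)^3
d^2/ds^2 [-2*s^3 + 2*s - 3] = -12*s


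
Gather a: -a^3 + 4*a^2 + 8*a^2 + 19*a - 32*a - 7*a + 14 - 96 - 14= -a^3 + 12*a^2 - 20*a - 96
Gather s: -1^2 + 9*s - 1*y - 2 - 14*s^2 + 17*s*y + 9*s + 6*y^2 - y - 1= -14*s^2 + s*(17*y + 18) + 6*y^2 - 2*y - 4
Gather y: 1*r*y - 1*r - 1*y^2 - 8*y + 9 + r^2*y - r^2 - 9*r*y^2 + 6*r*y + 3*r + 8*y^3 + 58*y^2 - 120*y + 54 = -r^2 + 2*r + 8*y^3 + y^2*(57 - 9*r) + y*(r^2 + 7*r - 128) + 63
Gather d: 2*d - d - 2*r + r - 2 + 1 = d - r - 1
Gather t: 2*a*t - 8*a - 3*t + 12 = -8*a + t*(2*a - 3) + 12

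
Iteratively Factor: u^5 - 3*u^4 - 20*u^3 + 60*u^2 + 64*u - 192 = (u - 2)*(u^4 - u^3 - 22*u^2 + 16*u + 96) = (u - 2)*(u + 2)*(u^3 - 3*u^2 - 16*u + 48) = (u - 4)*(u - 2)*(u + 2)*(u^2 + u - 12) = (u - 4)*(u - 3)*(u - 2)*(u + 2)*(u + 4)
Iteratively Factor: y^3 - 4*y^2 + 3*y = (y)*(y^2 - 4*y + 3) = y*(y - 3)*(y - 1)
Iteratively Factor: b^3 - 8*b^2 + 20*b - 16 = (b - 2)*(b^2 - 6*b + 8) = (b - 2)^2*(b - 4)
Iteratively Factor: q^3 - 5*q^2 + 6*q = (q - 2)*(q^2 - 3*q) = (q - 3)*(q - 2)*(q)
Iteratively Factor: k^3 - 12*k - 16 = (k + 2)*(k^2 - 2*k - 8) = (k - 4)*(k + 2)*(k + 2)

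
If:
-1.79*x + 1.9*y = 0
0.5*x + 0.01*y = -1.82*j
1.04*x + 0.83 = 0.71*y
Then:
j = 0.63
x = -2.24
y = -2.11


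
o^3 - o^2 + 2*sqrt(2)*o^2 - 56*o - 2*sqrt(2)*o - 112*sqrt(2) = (o - 8)*(o + 7)*(o + 2*sqrt(2))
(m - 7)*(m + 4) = m^2 - 3*m - 28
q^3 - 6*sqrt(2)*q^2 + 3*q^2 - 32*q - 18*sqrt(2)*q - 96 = (q + 3)*(q - 8*sqrt(2))*(q + 2*sqrt(2))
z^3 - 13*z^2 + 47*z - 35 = (z - 7)*(z - 5)*(z - 1)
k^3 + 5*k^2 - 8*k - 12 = (k - 2)*(k + 1)*(k + 6)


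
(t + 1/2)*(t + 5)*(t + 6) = t^3 + 23*t^2/2 + 71*t/2 + 15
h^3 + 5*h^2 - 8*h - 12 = (h - 2)*(h + 1)*(h + 6)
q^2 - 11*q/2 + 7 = (q - 7/2)*(q - 2)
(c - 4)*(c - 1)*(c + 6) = c^3 + c^2 - 26*c + 24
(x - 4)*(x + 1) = x^2 - 3*x - 4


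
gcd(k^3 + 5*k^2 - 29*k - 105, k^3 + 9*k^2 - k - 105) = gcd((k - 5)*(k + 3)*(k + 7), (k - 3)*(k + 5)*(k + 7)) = k + 7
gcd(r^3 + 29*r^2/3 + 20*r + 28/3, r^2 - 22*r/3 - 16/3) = r + 2/3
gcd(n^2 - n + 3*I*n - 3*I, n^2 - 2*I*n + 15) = n + 3*I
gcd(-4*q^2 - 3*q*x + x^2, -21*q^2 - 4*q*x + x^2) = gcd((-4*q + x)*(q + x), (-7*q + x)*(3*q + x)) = 1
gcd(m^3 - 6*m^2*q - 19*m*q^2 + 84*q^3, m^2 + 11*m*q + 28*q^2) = m + 4*q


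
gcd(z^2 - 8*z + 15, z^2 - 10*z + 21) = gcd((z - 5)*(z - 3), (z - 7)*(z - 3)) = z - 3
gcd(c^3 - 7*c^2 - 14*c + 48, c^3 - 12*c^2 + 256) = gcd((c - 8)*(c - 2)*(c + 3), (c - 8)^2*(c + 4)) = c - 8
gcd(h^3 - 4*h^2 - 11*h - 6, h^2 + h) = h + 1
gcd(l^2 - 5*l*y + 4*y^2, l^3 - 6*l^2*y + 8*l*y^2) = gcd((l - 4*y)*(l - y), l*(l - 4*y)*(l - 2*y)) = -l + 4*y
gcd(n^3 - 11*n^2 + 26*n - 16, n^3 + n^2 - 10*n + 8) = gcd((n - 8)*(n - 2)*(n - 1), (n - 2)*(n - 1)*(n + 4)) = n^2 - 3*n + 2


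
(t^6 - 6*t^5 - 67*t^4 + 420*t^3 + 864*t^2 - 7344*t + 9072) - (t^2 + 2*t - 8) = t^6 - 6*t^5 - 67*t^4 + 420*t^3 + 863*t^2 - 7346*t + 9080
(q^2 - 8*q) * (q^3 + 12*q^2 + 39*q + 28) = q^5 + 4*q^4 - 57*q^3 - 284*q^2 - 224*q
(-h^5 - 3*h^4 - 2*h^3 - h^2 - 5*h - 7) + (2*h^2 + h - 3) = -h^5 - 3*h^4 - 2*h^3 + h^2 - 4*h - 10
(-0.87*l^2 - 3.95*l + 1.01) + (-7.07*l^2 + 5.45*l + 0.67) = -7.94*l^2 + 1.5*l + 1.68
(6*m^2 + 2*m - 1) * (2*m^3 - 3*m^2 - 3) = 12*m^5 - 14*m^4 - 8*m^3 - 15*m^2 - 6*m + 3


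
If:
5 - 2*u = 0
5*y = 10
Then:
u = 5/2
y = 2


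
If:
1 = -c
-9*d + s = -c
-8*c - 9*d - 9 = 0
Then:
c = -1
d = -1/9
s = 0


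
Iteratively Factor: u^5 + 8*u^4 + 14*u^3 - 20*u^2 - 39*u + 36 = (u - 1)*(u^4 + 9*u^3 + 23*u^2 + 3*u - 36) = (u - 1)^2*(u^3 + 10*u^2 + 33*u + 36) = (u - 1)^2*(u + 4)*(u^2 + 6*u + 9) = (u - 1)^2*(u + 3)*(u + 4)*(u + 3)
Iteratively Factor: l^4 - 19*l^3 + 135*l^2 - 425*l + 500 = (l - 5)*(l^3 - 14*l^2 + 65*l - 100) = (l - 5)^2*(l^2 - 9*l + 20) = (l - 5)^2*(l - 4)*(l - 5)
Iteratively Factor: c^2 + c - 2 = (c + 2)*(c - 1)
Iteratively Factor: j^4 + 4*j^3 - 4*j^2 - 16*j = (j - 2)*(j^3 + 6*j^2 + 8*j) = j*(j - 2)*(j^2 + 6*j + 8) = j*(j - 2)*(j + 2)*(j + 4)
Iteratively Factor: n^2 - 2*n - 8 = (n + 2)*(n - 4)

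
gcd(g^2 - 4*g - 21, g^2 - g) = 1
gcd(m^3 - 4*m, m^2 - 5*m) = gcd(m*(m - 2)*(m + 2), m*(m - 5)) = m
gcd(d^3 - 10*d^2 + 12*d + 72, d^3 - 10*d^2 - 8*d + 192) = d - 6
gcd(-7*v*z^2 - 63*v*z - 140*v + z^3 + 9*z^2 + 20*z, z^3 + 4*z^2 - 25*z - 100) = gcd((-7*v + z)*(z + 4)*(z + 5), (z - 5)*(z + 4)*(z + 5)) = z^2 + 9*z + 20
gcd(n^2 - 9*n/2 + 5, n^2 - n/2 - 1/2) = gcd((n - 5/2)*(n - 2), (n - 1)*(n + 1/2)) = 1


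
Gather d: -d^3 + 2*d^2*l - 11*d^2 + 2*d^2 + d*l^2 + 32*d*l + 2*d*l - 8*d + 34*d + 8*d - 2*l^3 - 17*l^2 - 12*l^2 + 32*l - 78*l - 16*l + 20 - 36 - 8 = -d^3 + d^2*(2*l - 9) + d*(l^2 + 34*l + 34) - 2*l^3 - 29*l^2 - 62*l - 24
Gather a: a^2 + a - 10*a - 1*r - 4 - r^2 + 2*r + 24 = a^2 - 9*a - r^2 + r + 20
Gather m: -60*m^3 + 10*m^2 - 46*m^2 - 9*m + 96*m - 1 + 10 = -60*m^3 - 36*m^2 + 87*m + 9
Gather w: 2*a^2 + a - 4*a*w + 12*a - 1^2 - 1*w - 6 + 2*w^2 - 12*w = 2*a^2 + 13*a + 2*w^2 + w*(-4*a - 13) - 7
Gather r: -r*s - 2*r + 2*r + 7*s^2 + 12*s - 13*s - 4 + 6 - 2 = -r*s + 7*s^2 - s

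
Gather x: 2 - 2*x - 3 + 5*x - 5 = 3*x - 6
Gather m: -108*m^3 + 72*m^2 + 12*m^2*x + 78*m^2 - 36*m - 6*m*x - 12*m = -108*m^3 + m^2*(12*x + 150) + m*(-6*x - 48)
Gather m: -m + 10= 10 - m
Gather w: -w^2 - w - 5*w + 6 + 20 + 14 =-w^2 - 6*w + 40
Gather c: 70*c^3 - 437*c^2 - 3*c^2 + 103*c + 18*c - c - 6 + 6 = 70*c^3 - 440*c^2 + 120*c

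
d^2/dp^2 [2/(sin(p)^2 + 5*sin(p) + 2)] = 2*(-4*sin(p)^4 - 15*sin(p)^3 - 11*sin(p)^2 + 40*sin(p) + 46)/(sin(p)^2 + 5*sin(p) + 2)^3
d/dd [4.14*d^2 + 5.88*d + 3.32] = 8.28*d + 5.88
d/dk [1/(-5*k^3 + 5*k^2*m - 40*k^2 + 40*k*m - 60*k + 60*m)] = (3*k^2 - 2*k*m + 16*k - 8*m + 12)/(5*(k^3 - k^2*m + 8*k^2 - 8*k*m + 12*k - 12*m)^2)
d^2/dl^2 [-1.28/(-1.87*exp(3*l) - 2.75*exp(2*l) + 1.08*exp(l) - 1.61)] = ((-21.5424*exp(2*l) - 14.08*exp(l) + 1.3824)*(1.87*exp(3*l) + 2.75*exp(2*l) - 1.08*exp(l) + 1.61) + 1.28*(5.61*exp(2*l) + 5.5*exp(l) - 1.08)*(11.22*exp(2*l) + 11.0*exp(l) - 2.16)*exp(l))*exp(l)/(1.87*exp(3*l) + 2.75*exp(2*l) - 1.08*exp(l) + 1.61)^3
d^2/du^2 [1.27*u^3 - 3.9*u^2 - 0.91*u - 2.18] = 7.62*u - 7.8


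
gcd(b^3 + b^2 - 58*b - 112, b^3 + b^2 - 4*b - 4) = b + 2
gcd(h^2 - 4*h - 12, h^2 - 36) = h - 6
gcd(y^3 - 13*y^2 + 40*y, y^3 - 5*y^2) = y^2 - 5*y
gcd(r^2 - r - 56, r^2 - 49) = r + 7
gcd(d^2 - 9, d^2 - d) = 1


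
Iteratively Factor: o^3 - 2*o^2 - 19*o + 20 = (o + 4)*(o^2 - 6*o + 5) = (o - 1)*(o + 4)*(o - 5)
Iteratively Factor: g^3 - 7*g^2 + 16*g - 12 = (g - 2)*(g^2 - 5*g + 6) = (g - 2)^2*(g - 3)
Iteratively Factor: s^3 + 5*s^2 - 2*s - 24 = (s - 2)*(s^2 + 7*s + 12) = (s - 2)*(s + 3)*(s + 4)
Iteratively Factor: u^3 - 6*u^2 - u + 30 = (u - 3)*(u^2 - 3*u - 10) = (u - 3)*(u + 2)*(u - 5)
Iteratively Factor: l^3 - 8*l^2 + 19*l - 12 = (l - 4)*(l^2 - 4*l + 3) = (l - 4)*(l - 3)*(l - 1)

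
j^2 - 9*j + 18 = (j - 6)*(j - 3)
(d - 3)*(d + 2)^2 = d^3 + d^2 - 8*d - 12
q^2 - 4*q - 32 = (q - 8)*(q + 4)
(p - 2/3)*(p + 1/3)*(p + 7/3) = p^3 + 2*p^2 - p - 14/27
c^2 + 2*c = c*(c + 2)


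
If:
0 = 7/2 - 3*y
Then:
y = 7/6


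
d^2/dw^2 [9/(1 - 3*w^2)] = 54*(-9*w^2 - 1)/(3*w^2 - 1)^3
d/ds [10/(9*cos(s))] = 10*sin(s)/(9*cos(s)^2)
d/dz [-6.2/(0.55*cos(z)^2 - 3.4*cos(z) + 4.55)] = (21.08 - 6.82*cos(z))*sin(z)/(0.55*cos(z)^2 - 3.4*cos(z) + 4.55)^2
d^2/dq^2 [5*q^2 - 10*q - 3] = 10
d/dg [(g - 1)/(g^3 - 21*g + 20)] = (-2*g - 1)/(g^4 + 2*g^3 - 39*g^2 - 40*g + 400)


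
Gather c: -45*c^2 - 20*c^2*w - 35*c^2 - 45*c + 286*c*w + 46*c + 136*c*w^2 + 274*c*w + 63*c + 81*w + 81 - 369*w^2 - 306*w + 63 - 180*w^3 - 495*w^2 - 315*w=c^2*(-20*w - 80) + c*(136*w^2 + 560*w + 64) - 180*w^3 - 864*w^2 - 540*w + 144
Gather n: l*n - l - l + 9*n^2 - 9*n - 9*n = -2*l + 9*n^2 + n*(l - 18)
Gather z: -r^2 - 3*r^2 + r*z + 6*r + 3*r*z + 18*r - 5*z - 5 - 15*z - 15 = -4*r^2 + 24*r + z*(4*r - 20) - 20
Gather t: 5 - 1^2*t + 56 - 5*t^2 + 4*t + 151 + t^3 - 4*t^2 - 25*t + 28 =t^3 - 9*t^2 - 22*t + 240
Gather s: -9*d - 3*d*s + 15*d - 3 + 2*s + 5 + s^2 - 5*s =6*d + s^2 + s*(-3*d - 3) + 2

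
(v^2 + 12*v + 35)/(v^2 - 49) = (v + 5)/(v - 7)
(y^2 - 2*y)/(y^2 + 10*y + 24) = y*(y - 2)/(y^2 + 10*y + 24)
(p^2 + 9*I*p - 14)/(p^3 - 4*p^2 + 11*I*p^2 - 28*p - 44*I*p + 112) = (p + 2*I)/(p^2 + 4*p*(-1 + I) - 16*I)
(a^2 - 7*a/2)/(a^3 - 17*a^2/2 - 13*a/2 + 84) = a/(a^2 - 5*a - 24)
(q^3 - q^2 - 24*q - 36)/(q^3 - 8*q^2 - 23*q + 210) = (q^2 + 5*q + 6)/(q^2 - 2*q - 35)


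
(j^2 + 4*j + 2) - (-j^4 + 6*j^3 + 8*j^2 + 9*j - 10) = j^4 - 6*j^3 - 7*j^2 - 5*j + 12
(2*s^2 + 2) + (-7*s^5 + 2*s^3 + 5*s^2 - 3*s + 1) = -7*s^5 + 2*s^3 + 7*s^2 - 3*s + 3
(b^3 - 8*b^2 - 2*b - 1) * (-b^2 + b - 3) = -b^5 + 9*b^4 - 9*b^3 + 23*b^2 + 5*b + 3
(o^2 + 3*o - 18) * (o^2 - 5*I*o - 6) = o^4 + 3*o^3 - 5*I*o^3 - 24*o^2 - 15*I*o^2 - 18*o + 90*I*o + 108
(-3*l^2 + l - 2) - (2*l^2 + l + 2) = -5*l^2 - 4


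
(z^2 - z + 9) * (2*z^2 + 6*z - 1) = 2*z^4 + 4*z^3 + 11*z^2 + 55*z - 9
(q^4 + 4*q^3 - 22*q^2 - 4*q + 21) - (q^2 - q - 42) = q^4 + 4*q^3 - 23*q^2 - 3*q + 63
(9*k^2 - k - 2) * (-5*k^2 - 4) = -45*k^4 + 5*k^3 - 26*k^2 + 4*k + 8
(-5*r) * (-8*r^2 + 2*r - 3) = 40*r^3 - 10*r^2 + 15*r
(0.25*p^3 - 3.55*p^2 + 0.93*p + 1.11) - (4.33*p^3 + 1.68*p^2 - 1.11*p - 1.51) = -4.08*p^3 - 5.23*p^2 + 2.04*p + 2.62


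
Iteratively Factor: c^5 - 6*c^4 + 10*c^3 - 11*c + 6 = (c - 1)*(c^4 - 5*c^3 + 5*c^2 + 5*c - 6) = (c - 1)^2*(c^3 - 4*c^2 + c + 6) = (c - 1)^2*(c + 1)*(c^2 - 5*c + 6) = (c - 2)*(c - 1)^2*(c + 1)*(c - 3)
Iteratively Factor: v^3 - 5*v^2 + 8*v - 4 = (v - 2)*(v^2 - 3*v + 2) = (v - 2)^2*(v - 1)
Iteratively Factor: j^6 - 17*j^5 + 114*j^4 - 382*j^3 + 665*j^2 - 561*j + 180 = (j - 5)*(j^5 - 12*j^4 + 54*j^3 - 112*j^2 + 105*j - 36) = (j - 5)*(j - 1)*(j^4 - 11*j^3 + 43*j^2 - 69*j + 36) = (j - 5)*(j - 4)*(j - 1)*(j^3 - 7*j^2 + 15*j - 9) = (j - 5)*(j - 4)*(j - 1)^2*(j^2 - 6*j + 9) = (j - 5)*(j - 4)*(j - 3)*(j - 1)^2*(j - 3)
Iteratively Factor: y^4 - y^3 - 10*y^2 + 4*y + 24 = (y - 3)*(y^3 + 2*y^2 - 4*y - 8) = (y - 3)*(y - 2)*(y^2 + 4*y + 4) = (y - 3)*(y - 2)*(y + 2)*(y + 2)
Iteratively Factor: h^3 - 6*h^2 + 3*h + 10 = (h - 2)*(h^2 - 4*h - 5) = (h - 5)*(h - 2)*(h + 1)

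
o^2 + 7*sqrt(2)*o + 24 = (o + 3*sqrt(2))*(o + 4*sqrt(2))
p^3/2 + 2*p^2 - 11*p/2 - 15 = (p/2 + 1)*(p - 3)*(p + 5)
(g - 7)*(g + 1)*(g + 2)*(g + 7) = g^4 + 3*g^3 - 47*g^2 - 147*g - 98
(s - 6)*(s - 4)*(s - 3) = s^3 - 13*s^2 + 54*s - 72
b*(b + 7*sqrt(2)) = b^2 + 7*sqrt(2)*b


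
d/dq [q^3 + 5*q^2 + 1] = q*(3*q + 10)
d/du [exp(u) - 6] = exp(u)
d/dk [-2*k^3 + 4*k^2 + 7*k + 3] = -6*k^2 + 8*k + 7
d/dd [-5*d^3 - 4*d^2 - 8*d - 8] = -15*d^2 - 8*d - 8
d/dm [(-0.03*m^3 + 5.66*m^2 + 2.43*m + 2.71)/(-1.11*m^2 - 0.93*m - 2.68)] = (0.0333*m^4 + 0.0557999999999996*m^3 - 2.3253*m^2 - 24.3214*m - 3.9921)/(1.2321*m^4 + 2.0646*m^3 + 6.8145*m^2 + 4.9848*m + 7.1824)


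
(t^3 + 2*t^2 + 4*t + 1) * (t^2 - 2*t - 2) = t^5 - 2*t^3 - 11*t^2 - 10*t - 2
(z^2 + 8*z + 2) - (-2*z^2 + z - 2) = 3*z^2 + 7*z + 4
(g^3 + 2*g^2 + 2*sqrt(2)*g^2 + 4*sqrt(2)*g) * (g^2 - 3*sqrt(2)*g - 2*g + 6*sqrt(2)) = g^5 - sqrt(2)*g^4 - 16*g^3 + 4*sqrt(2)*g^2 + 48*g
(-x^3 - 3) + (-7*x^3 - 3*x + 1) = -8*x^3 - 3*x - 2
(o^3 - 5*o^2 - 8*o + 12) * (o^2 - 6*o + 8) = o^5 - 11*o^4 + 30*o^3 + 20*o^2 - 136*o + 96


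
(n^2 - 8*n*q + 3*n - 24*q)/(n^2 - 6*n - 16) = (-n^2 + 8*n*q - 3*n + 24*q)/(-n^2 + 6*n + 16)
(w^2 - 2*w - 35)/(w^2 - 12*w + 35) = (w + 5)/(w - 5)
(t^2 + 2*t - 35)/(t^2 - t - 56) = (t - 5)/(t - 8)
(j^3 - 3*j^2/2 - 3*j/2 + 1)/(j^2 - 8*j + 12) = (2*j^2 + j - 1)/(2*(j - 6))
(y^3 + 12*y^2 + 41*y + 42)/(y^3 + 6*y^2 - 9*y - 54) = (y^2 + 9*y + 14)/(y^2 + 3*y - 18)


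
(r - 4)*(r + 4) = r^2 - 16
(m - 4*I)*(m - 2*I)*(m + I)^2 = m^4 - 4*I*m^3 + 3*m^2 - 10*I*m + 8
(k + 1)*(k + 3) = k^2 + 4*k + 3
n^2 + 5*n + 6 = (n + 2)*(n + 3)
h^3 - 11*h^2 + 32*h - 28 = (h - 7)*(h - 2)^2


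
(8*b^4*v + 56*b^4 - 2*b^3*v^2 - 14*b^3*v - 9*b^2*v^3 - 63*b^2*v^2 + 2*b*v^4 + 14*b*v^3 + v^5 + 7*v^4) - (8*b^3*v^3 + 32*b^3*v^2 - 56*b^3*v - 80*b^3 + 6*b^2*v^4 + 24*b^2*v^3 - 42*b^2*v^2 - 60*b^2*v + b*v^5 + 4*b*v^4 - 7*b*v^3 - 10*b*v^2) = 8*b^4*v + 56*b^4 - 8*b^3*v^3 - 34*b^3*v^2 + 42*b^3*v + 80*b^3 - 6*b^2*v^4 - 33*b^2*v^3 - 21*b^2*v^2 + 60*b^2*v - b*v^5 - 2*b*v^4 + 21*b*v^3 + 10*b*v^2 + v^5 + 7*v^4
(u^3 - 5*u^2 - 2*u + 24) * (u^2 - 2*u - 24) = u^5 - 7*u^4 - 16*u^3 + 148*u^2 - 576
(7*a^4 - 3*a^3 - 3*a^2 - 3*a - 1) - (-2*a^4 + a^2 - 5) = 9*a^4 - 3*a^3 - 4*a^2 - 3*a + 4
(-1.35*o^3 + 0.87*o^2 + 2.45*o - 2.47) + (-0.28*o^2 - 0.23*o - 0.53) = -1.35*o^3 + 0.59*o^2 + 2.22*o - 3.0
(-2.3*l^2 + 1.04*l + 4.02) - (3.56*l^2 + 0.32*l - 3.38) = -5.86*l^2 + 0.72*l + 7.4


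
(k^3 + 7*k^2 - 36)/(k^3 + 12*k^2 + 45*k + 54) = (k - 2)/(k + 3)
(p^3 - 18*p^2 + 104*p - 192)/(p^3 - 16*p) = (p^2 - 14*p + 48)/(p*(p + 4))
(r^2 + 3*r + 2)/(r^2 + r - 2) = (r + 1)/(r - 1)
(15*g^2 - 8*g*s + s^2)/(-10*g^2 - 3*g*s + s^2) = (-3*g + s)/(2*g + s)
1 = 1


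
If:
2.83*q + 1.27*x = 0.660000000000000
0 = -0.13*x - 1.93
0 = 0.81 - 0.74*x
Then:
No Solution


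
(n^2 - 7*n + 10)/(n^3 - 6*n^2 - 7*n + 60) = (n - 2)/(n^2 - n - 12)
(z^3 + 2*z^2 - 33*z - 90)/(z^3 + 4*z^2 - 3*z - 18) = (z^2 - z - 30)/(z^2 + z - 6)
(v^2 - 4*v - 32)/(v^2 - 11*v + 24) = (v + 4)/(v - 3)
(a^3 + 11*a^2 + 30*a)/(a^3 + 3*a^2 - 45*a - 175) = a*(a + 6)/(a^2 - 2*a - 35)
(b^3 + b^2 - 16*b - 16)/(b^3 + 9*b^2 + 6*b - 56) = (b^2 - 3*b - 4)/(b^2 + 5*b - 14)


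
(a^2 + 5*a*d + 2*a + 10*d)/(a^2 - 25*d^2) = (a + 2)/(a - 5*d)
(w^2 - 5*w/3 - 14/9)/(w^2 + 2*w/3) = (w - 7/3)/w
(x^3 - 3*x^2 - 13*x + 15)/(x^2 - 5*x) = x + 2 - 3/x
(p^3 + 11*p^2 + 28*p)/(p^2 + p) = (p^2 + 11*p + 28)/(p + 1)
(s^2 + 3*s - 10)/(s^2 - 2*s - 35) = (s - 2)/(s - 7)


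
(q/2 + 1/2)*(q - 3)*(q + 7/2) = q^3/2 + 3*q^2/4 - 5*q - 21/4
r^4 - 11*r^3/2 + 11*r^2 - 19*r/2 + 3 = (r - 2)*(r - 3/2)*(r - 1)^2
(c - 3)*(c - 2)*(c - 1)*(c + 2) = c^4 - 4*c^3 - c^2 + 16*c - 12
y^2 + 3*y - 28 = (y - 4)*(y + 7)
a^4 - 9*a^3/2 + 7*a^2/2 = a^2*(a - 7/2)*(a - 1)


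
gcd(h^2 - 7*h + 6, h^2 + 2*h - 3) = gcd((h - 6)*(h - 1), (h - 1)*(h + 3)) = h - 1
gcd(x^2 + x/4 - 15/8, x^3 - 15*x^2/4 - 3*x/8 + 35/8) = x - 5/4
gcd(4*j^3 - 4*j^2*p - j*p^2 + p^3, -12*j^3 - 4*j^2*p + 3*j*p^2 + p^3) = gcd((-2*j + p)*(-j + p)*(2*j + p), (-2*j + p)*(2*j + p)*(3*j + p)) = -4*j^2 + p^2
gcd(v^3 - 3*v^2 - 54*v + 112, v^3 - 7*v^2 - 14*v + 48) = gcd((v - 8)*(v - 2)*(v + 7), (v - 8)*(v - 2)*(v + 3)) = v^2 - 10*v + 16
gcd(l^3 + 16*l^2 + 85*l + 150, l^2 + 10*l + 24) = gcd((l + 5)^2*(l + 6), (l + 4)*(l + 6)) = l + 6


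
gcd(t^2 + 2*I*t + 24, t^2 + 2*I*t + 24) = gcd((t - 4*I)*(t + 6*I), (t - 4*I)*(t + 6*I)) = t^2 + 2*I*t + 24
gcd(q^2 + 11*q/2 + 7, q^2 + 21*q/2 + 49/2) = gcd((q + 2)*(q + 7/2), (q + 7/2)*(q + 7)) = q + 7/2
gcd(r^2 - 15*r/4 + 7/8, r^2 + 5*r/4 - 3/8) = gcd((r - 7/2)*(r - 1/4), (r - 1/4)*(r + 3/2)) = r - 1/4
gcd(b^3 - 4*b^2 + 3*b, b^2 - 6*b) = b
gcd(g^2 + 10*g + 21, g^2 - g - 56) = g + 7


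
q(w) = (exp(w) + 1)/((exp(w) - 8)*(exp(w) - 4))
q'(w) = exp(w)/((exp(w) - 8)*(exp(w) - 4)) - (exp(w) + 1)*exp(w)/((exp(w) - 8)*(exp(w) - 4)^2) - (exp(w) + 1)*exp(w)/((exp(w) - 8)^2*(exp(w) - 4)) = (-exp(2*w) - 2*exp(w) + 44)*exp(w)/(exp(4*w) - 24*exp(3*w) + 208*exp(2*w) - 768*exp(w) + 1024)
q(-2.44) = 0.04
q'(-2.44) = 0.00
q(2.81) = 0.16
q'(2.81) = -0.37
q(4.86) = 0.01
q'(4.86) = -0.01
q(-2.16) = 0.04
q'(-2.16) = 0.01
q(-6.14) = 0.03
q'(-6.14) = 0.00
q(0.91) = 0.42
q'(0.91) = 1.17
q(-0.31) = 0.07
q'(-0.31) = 0.05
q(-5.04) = 0.03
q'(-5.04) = 0.00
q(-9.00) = 0.03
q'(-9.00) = 0.00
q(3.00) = 0.11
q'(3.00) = -0.21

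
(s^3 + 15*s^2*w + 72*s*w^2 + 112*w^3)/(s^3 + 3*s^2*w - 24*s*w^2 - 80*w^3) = (s + 7*w)/(s - 5*w)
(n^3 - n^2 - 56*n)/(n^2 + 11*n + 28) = n*(n - 8)/(n + 4)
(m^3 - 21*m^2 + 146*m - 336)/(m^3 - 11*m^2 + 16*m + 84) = (m - 8)/(m + 2)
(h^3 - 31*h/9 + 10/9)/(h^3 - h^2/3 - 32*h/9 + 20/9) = (3*h - 1)/(3*h - 2)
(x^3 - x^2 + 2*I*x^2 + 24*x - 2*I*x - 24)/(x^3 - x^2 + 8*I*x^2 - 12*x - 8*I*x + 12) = (x - 4*I)/(x + 2*I)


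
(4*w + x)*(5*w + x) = 20*w^2 + 9*w*x + x^2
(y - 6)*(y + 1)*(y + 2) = y^3 - 3*y^2 - 16*y - 12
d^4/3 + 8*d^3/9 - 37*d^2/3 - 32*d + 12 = (d/3 + 1)*(d - 6)*(d - 1/3)*(d + 6)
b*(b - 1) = b^2 - b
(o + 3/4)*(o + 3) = o^2 + 15*o/4 + 9/4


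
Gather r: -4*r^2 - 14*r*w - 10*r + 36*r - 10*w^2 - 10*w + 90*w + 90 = -4*r^2 + r*(26 - 14*w) - 10*w^2 + 80*w + 90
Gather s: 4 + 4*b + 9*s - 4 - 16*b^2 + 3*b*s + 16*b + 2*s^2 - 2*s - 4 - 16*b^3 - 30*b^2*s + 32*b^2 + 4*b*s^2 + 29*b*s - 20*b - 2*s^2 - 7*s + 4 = -16*b^3 + 16*b^2 + 4*b*s^2 + s*(-30*b^2 + 32*b)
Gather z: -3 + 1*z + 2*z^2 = 2*z^2 + z - 3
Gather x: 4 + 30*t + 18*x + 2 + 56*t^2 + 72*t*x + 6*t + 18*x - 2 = 56*t^2 + 36*t + x*(72*t + 36) + 4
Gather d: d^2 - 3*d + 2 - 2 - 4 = d^2 - 3*d - 4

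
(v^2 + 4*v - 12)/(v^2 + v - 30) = (v - 2)/(v - 5)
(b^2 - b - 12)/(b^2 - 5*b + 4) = (b + 3)/(b - 1)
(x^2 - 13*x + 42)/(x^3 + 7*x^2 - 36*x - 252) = (x - 7)/(x^2 + 13*x + 42)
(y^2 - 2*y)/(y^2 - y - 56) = y*(2 - y)/(-y^2 + y + 56)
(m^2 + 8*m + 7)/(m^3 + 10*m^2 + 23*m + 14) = 1/(m + 2)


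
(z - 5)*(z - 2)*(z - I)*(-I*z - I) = -I*z^4 - z^3 + 6*I*z^3 + 6*z^2 - 3*I*z^2 - 3*z - 10*I*z - 10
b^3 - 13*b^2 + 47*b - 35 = (b - 7)*(b - 5)*(b - 1)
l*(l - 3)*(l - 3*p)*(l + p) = l^4 - 2*l^3*p - 3*l^3 - 3*l^2*p^2 + 6*l^2*p + 9*l*p^2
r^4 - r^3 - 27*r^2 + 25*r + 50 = (r - 5)*(r - 2)*(r + 1)*(r + 5)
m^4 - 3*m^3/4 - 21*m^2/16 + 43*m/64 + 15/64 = (m - 5/4)*(m - 3/4)*(m + 1/4)*(m + 1)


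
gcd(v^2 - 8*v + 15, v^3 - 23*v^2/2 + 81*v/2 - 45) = v - 3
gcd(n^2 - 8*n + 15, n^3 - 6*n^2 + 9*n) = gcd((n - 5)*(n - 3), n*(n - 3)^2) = n - 3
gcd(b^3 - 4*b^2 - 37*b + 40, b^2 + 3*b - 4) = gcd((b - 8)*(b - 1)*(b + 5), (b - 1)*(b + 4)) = b - 1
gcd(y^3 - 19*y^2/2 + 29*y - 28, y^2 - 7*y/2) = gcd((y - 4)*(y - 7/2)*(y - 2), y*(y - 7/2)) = y - 7/2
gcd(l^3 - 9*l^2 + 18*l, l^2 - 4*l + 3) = l - 3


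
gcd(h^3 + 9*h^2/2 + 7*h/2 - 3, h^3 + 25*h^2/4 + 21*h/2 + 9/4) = h + 3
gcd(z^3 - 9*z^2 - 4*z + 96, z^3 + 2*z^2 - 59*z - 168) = z^2 - 5*z - 24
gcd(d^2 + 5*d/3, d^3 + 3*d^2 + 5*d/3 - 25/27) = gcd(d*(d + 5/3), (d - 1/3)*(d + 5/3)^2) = d + 5/3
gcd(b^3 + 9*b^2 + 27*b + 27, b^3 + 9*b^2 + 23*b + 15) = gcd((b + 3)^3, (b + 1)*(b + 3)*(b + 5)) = b + 3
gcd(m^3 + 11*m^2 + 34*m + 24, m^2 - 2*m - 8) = 1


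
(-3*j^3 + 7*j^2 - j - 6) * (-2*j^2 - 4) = 6*j^5 - 14*j^4 + 14*j^3 - 16*j^2 + 4*j + 24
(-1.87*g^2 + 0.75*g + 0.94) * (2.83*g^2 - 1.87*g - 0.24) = -5.2921*g^4 + 5.6194*g^3 + 1.7065*g^2 - 1.9378*g - 0.2256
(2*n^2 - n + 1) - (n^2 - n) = n^2 + 1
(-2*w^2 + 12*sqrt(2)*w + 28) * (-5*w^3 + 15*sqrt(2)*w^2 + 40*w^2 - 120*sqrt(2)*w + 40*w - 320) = 10*w^5 - 90*sqrt(2)*w^4 - 80*w^4 + 140*w^3 + 720*sqrt(2)*w^3 - 1120*w^2 + 900*sqrt(2)*w^2 - 7200*sqrt(2)*w + 1120*w - 8960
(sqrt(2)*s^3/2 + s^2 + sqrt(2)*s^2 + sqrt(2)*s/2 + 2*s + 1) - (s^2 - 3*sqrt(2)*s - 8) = sqrt(2)*s^3/2 + sqrt(2)*s^2 + 2*s + 7*sqrt(2)*s/2 + 9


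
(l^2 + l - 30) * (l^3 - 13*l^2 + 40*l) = l^5 - 12*l^4 - 3*l^3 + 430*l^2 - 1200*l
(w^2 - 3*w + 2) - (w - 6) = w^2 - 4*w + 8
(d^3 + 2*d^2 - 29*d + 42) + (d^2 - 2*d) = d^3 + 3*d^2 - 31*d + 42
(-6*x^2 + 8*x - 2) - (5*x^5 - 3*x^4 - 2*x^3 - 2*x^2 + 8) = -5*x^5 + 3*x^4 + 2*x^3 - 4*x^2 + 8*x - 10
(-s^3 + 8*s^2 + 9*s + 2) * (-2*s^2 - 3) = 2*s^5 - 16*s^4 - 15*s^3 - 28*s^2 - 27*s - 6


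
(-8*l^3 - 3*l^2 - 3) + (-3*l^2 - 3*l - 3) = -8*l^3 - 6*l^2 - 3*l - 6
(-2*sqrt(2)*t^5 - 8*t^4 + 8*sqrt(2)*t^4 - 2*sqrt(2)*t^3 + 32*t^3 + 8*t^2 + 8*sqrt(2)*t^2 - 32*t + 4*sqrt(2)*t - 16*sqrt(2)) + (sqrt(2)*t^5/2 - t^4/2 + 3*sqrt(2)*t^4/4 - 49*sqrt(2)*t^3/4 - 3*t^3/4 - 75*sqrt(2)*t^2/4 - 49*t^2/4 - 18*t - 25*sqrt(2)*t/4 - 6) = -3*sqrt(2)*t^5/2 - 17*t^4/2 + 35*sqrt(2)*t^4/4 - 57*sqrt(2)*t^3/4 + 125*t^3/4 - 43*sqrt(2)*t^2/4 - 17*t^2/4 - 50*t - 9*sqrt(2)*t/4 - 16*sqrt(2) - 6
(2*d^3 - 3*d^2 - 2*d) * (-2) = -4*d^3 + 6*d^2 + 4*d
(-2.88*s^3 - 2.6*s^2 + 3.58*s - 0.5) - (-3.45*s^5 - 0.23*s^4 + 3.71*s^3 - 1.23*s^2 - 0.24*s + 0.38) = 3.45*s^5 + 0.23*s^4 - 6.59*s^3 - 1.37*s^2 + 3.82*s - 0.88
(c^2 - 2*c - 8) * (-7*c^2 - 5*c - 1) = -7*c^4 + 9*c^3 + 65*c^2 + 42*c + 8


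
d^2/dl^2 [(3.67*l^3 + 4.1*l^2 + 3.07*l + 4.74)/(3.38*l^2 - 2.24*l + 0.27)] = (-1.13686837721616e-13*l^5 + 162.360356*l^3 + 289.14228*l^2 - 230.529762*l + 43.226652)/(38.614472*l^6 - 76.771968*l^5 + 60.132228*l^4 - 23.504768*l^3 + 4.803462*l^2 - 0.489888*l + 0.019683)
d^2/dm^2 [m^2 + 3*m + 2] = 2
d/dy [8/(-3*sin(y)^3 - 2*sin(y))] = 8*(9 + 2/sin(y)^2)*cos(y)/(3*sin(y)^2 + 2)^2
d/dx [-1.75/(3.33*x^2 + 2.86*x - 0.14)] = (11.655*x + 5.005)/(3.33*x^2 + 2.86*x - 0.14)^2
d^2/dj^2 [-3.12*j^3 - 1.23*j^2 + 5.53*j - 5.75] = -18.72*j - 2.46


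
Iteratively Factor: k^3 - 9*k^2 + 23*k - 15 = (k - 3)*(k^2 - 6*k + 5) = (k - 3)*(k - 1)*(k - 5)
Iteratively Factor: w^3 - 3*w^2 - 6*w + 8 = (w + 2)*(w^2 - 5*w + 4) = (w - 4)*(w + 2)*(w - 1)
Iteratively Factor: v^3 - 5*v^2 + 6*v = (v)*(v^2 - 5*v + 6) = v*(v - 2)*(v - 3)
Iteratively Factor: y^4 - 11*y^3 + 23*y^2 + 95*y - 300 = (y - 4)*(y^3 - 7*y^2 - 5*y + 75) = (y - 4)*(y + 3)*(y^2 - 10*y + 25) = (y - 5)*(y - 4)*(y + 3)*(y - 5)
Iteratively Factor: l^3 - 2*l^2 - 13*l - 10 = (l + 1)*(l^2 - 3*l - 10) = (l - 5)*(l + 1)*(l + 2)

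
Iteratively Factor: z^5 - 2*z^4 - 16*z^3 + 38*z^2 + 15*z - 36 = (z - 3)*(z^4 + z^3 - 13*z^2 - z + 12) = (z - 3)*(z + 1)*(z^3 - 13*z + 12) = (z - 3)^2*(z + 1)*(z^2 + 3*z - 4) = (z - 3)^2*(z - 1)*(z + 1)*(z + 4)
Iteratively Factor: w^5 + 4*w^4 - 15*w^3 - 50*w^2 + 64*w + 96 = (w + 4)*(w^4 - 15*w^2 + 10*w + 24) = (w + 4)^2*(w^3 - 4*w^2 + w + 6) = (w + 1)*(w + 4)^2*(w^2 - 5*w + 6) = (w - 2)*(w + 1)*(w + 4)^2*(w - 3)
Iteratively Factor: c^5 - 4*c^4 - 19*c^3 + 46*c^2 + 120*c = (c + 2)*(c^4 - 6*c^3 - 7*c^2 + 60*c) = (c - 5)*(c + 2)*(c^3 - c^2 - 12*c) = c*(c - 5)*(c + 2)*(c^2 - c - 12) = c*(c - 5)*(c + 2)*(c + 3)*(c - 4)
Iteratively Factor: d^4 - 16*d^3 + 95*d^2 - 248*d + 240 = (d - 5)*(d^3 - 11*d^2 + 40*d - 48) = (d - 5)*(d - 4)*(d^2 - 7*d + 12) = (d - 5)*(d - 4)*(d - 3)*(d - 4)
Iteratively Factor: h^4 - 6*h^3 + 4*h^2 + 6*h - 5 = (h - 5)*(h^3 - h^2 - h + 1) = (h - 5)*(h - 1)*(h^2 - 1) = (h - 5)*(h - 1)*(h + 1)*(h - 1)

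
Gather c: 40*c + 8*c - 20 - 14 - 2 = 48*c - 36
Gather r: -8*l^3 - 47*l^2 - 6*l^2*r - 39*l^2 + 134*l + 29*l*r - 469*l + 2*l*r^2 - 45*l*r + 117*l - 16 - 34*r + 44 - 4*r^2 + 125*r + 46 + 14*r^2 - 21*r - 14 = -8*l^3 - 86*l^2 - 218*l + r^2*(2*l + 10) + r*(-6*l^2 - 16*l + 70) + 60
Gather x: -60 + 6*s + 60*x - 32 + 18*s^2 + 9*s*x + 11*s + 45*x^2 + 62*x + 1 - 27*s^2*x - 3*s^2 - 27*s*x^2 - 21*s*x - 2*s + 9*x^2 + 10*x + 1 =15*s^2 + 15*s + x^2*(54 - 27*s) + x*(-27*s^2 - 12*s + 132) - 90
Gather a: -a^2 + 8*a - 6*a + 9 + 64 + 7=-a^2 + 2*a + 80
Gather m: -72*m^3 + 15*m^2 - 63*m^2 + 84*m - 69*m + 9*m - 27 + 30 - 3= -72*m^3 - 48*m^2 + 24*m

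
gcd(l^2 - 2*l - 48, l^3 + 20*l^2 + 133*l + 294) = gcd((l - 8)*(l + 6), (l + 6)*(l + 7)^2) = l + 6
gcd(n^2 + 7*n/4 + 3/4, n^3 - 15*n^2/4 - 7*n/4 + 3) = n + 1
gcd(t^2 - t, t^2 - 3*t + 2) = t - 1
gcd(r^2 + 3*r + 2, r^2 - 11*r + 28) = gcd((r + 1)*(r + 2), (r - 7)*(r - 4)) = 1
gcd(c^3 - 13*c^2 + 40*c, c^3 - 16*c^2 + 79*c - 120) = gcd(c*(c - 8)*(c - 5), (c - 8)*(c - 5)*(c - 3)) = c^2 - 13*c + 40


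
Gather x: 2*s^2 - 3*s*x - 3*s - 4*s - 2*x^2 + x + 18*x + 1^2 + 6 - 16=2*s^2 - 7*s - 2*x^2 + x*(19 - 3*s) - 9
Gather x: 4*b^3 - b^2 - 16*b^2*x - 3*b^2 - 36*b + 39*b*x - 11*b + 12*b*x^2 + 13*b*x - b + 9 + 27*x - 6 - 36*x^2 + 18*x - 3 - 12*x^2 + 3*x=4*b^3 - 4*b^2 - 48*b + x^2*(12*b - 48) + x*(-16*b^2 + 52*b + 48)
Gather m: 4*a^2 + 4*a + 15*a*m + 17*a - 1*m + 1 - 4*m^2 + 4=4*a^2 + 21*a - 4*m^2 + m*(15*a - 1) + 5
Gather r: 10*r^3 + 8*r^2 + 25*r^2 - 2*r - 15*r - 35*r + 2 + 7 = 10*r^3 + 33*r^2 - 52*r + 9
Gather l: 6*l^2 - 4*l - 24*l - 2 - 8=6*l^2 - 28*l - 10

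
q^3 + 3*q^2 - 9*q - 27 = (q - 3)*(q + 3)^2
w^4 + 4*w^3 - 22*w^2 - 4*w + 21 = (w - 3)*(w - 1)*(w + 1)*(w + 7)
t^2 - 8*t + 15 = (t - 5)*(t - 3)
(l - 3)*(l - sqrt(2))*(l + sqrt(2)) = l^3 - 3*l^2 - 2*l + 6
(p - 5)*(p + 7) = p^2 + 2*p - 35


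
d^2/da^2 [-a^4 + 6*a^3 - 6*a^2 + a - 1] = -12*a^2 + 36*a - 12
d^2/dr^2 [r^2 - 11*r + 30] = 2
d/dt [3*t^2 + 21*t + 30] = 6*t + 21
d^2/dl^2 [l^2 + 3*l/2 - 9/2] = 2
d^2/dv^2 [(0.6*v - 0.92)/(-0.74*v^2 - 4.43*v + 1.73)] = (-(0.6*v - 0.92)*(1.48*v + 4.43)*(2.96*v + 8.86) + (2.664*v + 3.9544)*(0.74*v^2 + 4.43*v - 1.73))/(0.74*v^2 + 4.43*v - 1.73)^3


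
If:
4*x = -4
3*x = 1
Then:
No Solution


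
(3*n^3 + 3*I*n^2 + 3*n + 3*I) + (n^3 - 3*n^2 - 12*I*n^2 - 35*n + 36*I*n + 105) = 4*n^3 - 3*n^2 - 9*I*n^2 - 32*n + 36*I*n + 105 + 3*I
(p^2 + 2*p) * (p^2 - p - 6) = p^4 + p^3 - 8*p^2 - 12*p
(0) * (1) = 0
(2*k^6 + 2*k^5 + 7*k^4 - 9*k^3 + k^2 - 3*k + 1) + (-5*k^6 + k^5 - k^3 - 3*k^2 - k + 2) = -3*k^6 + 3*k^5 + 7*k^4 - 10*k^3 - 2*k^2 - 4*k + 3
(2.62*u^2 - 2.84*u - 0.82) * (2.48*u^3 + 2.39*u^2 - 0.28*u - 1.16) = 6.4976*u^5 - 0.781399999999999*u^4 - 9.5548*u^3 - 4.2038*u^2 + 3.524*u + 0.9512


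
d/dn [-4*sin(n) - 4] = -4*cos(n)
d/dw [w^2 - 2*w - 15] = 2*w - 2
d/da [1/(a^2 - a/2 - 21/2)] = 2*(1 - 4*a)/(-2*a^2 + a + 21)^2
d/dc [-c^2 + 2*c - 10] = 2 - 2*c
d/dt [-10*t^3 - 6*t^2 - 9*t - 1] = -30*t^2 - 12*t - 9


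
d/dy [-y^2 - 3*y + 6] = -2*y - 3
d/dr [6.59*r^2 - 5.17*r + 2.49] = 13.18*r - 5.17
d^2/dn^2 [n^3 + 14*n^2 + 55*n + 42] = 6*n + 28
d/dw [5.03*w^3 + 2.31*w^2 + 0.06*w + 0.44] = 15.09*w^2 + 4.62*w + 0.06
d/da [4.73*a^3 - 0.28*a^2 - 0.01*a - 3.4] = 14.19*a^2 - 0.56*a - 0.01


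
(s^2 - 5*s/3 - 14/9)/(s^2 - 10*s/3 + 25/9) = (9*s^2 - 15*s - 14)/(9*s^2 - 30*s + 25)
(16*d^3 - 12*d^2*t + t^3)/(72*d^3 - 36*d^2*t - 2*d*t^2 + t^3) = (-8*d^2 + 2*d*t + t^2)/(-36*d^2 + t^2)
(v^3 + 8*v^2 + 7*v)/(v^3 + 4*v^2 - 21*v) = (v + 1)/(v - 3)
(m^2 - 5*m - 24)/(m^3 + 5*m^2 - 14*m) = (m^2 - 5*m - 24)/(m*(m^2 + 5*m - 14))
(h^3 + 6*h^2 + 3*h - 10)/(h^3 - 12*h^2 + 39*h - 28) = (h^2 + 7*h + 10)/(h^2 - 11*h + 28)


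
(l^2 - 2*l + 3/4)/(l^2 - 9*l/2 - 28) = (-4*l^2 + 8*l - 3)/(2*(-2*l^2 + 9*l + 56))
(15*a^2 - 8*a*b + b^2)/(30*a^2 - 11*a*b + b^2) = (3*a - b)/(6*a - b)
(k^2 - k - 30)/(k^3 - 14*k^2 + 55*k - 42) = (k + 5)/(k^2 - 8*k + 7)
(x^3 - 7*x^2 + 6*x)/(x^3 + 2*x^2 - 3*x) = (x - 6)/(x + 3)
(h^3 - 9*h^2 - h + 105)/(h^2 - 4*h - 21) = h - 5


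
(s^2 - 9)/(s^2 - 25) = (s^2 - 9)/(s^2 - 25)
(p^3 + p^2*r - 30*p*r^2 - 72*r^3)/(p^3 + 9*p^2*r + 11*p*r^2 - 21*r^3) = (p^2 - 2*p*r - 24*r^2)/(p^2 + 6*p*r - 7*r^2)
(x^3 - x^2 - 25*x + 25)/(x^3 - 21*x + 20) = (x - 5)/(x - 4)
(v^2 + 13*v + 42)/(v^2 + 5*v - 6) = (v + 7)/(v - 1)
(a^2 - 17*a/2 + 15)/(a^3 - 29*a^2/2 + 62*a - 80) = (a - 6)/(a^2 - 12*a + 32)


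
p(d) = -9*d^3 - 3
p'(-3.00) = -243.00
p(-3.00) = 240.00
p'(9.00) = -2187.00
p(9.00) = -6564.00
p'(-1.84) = -91.41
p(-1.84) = 53.07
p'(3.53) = -336.44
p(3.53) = -398.88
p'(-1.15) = -35.71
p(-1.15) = 10.69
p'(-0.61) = -10.05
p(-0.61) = -0.96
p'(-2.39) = -154.23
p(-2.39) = 119.87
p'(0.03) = -0.02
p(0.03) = -3.00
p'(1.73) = -80.81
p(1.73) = -49.60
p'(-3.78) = -385.79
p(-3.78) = 483.09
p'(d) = -27*d^2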